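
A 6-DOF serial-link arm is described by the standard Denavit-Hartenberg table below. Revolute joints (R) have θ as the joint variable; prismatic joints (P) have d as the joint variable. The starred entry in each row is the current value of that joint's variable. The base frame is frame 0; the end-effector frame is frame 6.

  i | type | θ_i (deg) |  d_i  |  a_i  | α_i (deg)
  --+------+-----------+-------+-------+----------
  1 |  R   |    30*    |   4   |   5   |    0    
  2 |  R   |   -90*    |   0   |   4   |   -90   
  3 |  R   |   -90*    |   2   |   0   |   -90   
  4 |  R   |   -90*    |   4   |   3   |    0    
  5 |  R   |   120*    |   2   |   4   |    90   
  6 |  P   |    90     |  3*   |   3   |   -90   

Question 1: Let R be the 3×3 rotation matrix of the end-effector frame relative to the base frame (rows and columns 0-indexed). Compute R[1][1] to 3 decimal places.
-0.433

End-effector y-axis (col 1 of R) = (-0.7500,-0.4330,-0.5000)
R[1][1] = -0.4330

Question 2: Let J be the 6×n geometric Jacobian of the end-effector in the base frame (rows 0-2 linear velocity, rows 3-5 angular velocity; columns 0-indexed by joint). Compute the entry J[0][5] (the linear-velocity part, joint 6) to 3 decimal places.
prismatic axis z_5 = (0.7500,0.4330,0.5000)
J_v[:, 5] = z_5; J_ω[:, 5] = (0,0,0)
entry J[0][5] = 0.7500

0.750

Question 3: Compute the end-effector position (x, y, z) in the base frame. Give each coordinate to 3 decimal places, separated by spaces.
15.678 -5.959 8.964

after link 1: o_1 = (4.3301, 2.5000, 4.0000)
after link 2: o_2 = (6.3301, -0.9641, 4.0000)
after link 3: o_3 = (8.0622, 0.0359, 4.0000)
after link 4: o_4 = (12.6603, -1.9282, 4.0000)
after link 5: o_5 = (11.9282, -4.6603, 7.4641)
after link 6: o_6 = (15.6782, -5.9593, 8.9641)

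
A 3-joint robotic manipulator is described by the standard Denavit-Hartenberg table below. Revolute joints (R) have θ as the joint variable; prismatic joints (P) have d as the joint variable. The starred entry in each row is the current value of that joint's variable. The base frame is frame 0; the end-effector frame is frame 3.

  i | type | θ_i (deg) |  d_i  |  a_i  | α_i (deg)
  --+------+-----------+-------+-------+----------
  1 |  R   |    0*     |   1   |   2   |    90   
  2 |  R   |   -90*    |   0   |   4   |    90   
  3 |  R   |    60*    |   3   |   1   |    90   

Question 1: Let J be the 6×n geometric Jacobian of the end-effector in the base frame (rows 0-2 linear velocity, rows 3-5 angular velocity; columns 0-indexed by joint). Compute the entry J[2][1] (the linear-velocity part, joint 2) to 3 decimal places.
axis z_1 = (0.0000,-1.0000,0.0000); lever o_n−o_1 = (-3.0000,-0.8660,-4.5000)
cross product → J_v[:, 1] = (4.5000,-0.0000,-3.0000)
J_ω[:, 1] = z_1
entry J[2][1] = -3.0000

-3.000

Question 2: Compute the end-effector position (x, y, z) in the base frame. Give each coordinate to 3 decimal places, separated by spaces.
-1.000 -0.866 -3.500

after link 1: o_1 = (2.0000, 0.0000, 1.0000)
after link 2: o_2 = (2.0000, -0.0000, -3.0000)
after link 3: o_3 = (-1.0000, -0.8660, -3.5000)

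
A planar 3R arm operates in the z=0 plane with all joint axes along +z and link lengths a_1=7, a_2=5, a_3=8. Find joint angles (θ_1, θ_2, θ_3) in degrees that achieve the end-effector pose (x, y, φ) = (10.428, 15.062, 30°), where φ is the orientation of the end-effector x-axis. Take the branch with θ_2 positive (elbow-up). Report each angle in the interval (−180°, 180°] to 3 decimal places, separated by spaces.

59.997 30.009 -60.006

wrist centre = target − a_3·(cos φ, sin φ) = (3.4998, 11.0620)
cos θ_2 = (134.6164−7²−5²)/(2·7·5) = 0.8659; θ_2 = 30.0088° (elbow-up)
β = atan2(11.0620,3.4998) = 72.4437°; ψ = atan2(2.5007,11.3297) = 12.4466°
θ_1 = β − ψ = 59.9971°
θ_3 = φ − θ_1 − θ_2 = -60.0059° (wrapped to (-180°,180°])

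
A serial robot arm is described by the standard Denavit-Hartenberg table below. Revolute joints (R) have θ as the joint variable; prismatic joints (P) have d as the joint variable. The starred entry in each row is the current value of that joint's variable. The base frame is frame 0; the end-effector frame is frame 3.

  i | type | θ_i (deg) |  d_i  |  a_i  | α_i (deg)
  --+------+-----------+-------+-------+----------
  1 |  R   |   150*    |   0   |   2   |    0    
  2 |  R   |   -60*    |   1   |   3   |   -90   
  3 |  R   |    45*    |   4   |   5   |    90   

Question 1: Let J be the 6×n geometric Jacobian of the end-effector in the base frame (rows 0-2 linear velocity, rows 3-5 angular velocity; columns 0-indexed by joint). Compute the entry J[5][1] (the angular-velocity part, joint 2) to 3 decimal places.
1.000

axis z_1 = (0.0000,0.0000,1.0000); lever o_n−o_1 = (-4.0000,6.5355,-2.5355)
cross product → J_v[:, 1] = (-6.5355,-4.0000,0.0000)
J_ω[:, 1] = z_1
entry J[5][1] = 1.0000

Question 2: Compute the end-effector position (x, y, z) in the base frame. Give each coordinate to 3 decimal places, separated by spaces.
after link 1: o_1 = (-1.7321, 1.0000, 0.0000)
after link 2: o_2 = (-1.7321, 4.0000, 1.0000)
after link 3: o_3 = (-5.7321, 7.5355, -2.5355)

-5.732 7.536 -2.536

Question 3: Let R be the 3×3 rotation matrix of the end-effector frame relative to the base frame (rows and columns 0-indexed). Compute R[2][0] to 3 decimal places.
End-effector x-axis (col 0 of R) = (-0.0000,0.7071,-0.7071)
R[2][0] = -0.7071

-0.707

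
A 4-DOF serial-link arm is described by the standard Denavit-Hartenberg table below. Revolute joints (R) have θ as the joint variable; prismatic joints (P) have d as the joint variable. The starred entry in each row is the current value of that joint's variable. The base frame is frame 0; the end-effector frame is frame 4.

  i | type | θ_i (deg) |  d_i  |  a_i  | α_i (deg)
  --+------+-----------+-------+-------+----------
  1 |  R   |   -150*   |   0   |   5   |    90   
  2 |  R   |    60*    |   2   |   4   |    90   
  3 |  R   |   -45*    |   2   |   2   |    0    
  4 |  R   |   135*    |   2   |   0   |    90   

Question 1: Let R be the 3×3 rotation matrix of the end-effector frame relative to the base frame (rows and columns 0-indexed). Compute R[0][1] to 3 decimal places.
-0.750

End-effector y-axis (col 1 of R) = (-0.7500,-0.4330,-0.5000)
R[0][1] = -0.7500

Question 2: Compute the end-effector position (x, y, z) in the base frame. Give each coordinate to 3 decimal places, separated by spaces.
-9.967 -5.078 2.689

after link 1: o_1 = (-4.3301, -2.5000, 0.0000)
after link 2: o_2 = (-7.0622, -1.7679, 3.4641)
after link 3: o_3 = (-8.4674, -4.2123, 3.6888)
after link 4: o_4 = (-9.9674, -5.0783, 2.6888)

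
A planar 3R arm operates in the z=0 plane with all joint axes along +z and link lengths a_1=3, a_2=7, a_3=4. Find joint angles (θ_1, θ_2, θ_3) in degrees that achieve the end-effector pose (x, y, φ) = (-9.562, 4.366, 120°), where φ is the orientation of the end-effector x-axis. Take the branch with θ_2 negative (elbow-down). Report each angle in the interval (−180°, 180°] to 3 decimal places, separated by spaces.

-119.997 -90.004 -29.999

wrist centre = target − a_3·(cos φ, sin φ) = (-7.5620, 0.9019)
cos θ_2 = (57.9973−3²−7²)/(2·3·7) = -0.0001; θ_2 = -90.0037° (elbow-down)
β = atan2(0.9019,-7.5620) = 173.1986°; ψ = atan2(-7.0000,2.9995) = -66.8046°
θ_1 = β − ψ = 240.0032°
θ_3 = φ − θ_1 − θ_2 = -29.9995° (wrapped to (-180°,180°])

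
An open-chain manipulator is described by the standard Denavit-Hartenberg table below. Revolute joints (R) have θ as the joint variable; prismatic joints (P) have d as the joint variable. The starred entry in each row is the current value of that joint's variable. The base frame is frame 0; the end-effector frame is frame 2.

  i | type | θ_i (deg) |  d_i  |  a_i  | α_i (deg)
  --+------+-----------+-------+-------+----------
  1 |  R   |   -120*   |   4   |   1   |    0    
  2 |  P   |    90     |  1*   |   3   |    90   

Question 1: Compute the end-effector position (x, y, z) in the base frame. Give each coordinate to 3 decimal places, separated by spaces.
2.098 -2.366 5.000

after link 1: o_1 = (-0.5000, -0.8660, 4.0000)
after link 2: o_2 = (2.0981, -2.3660, 5.0000)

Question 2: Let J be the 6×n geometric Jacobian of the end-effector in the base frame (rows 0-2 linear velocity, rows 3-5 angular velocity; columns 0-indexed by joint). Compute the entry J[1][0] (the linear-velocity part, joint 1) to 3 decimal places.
2.098

axis z_0 = ẑ; lever o_n−o_0 = (2.0981,-2.3660,5.0000)
cross product → J_v[:, 0] = (2.3660,2.0981,-0.0000)
J_ω[:, 0] = z_0
entry J[1][0] = 2.0981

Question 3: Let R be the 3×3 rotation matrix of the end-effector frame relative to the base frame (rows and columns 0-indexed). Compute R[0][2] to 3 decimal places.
-0.500

End-effector z-axis (col 2 of R) = (-0.5000,-0.8660,0.0000)
R[0][2] = -0.5000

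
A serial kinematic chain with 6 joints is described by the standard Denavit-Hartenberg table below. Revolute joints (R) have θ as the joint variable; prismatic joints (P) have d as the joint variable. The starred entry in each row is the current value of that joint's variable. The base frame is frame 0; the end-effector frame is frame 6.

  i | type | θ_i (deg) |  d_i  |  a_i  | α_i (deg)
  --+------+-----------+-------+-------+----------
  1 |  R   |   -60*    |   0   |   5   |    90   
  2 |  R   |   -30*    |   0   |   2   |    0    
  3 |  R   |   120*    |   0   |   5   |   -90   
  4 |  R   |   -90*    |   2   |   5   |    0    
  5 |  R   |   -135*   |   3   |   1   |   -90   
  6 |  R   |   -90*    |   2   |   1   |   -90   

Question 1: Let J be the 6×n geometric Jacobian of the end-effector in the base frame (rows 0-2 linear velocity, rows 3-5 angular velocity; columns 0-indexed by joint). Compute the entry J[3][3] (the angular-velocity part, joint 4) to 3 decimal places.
-0.500

axis z_3 = (-0.5000,0.8660,0.0000); lever o_n−o_3 = (-7.9425,2.3426,-2.1213)
cross product → J_v[:, 3] = (-1.8371,-1.0607,5.7071)
J_ω[:, 3] = z_3
entry J[3][3] = -0.5000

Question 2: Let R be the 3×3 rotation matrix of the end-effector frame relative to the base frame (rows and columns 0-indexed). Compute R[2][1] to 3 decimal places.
0.707

End-effector y-axis (col 1 of R) = (0.6124,0.3536,0.7071)
R[2][1] = 0.7071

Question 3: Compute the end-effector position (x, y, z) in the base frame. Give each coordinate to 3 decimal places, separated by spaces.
after link 1: o_1 = (2.5000, -4.3301, 0.0000)
after link 2: o_2 = (3.3660, -5.8301, -1.0000)
after link 3: o_3 = (3.3660, -5.8301, 4.0000)
after link 4: o_4 = (-1.9641, -6.5981, 4.0000)
after link 5: o_5 = (-2.8517, -3.6464, 3.2929)
after link 6: o_6 = (-4.5765, -3.4875, 1.8787)

-4.576 -3.488 1.879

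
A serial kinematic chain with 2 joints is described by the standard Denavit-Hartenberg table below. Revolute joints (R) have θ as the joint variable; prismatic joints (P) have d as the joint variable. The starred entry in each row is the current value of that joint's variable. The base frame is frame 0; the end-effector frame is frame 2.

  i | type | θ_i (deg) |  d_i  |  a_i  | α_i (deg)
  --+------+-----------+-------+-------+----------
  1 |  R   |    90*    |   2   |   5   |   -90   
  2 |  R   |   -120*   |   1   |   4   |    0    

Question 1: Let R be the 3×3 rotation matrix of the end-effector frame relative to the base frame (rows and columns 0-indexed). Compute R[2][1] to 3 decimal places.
End-effector y-axis (col 1 of R) = (0.0000,0.8660,0.5000)
R[2][1] = 0.5000

0.500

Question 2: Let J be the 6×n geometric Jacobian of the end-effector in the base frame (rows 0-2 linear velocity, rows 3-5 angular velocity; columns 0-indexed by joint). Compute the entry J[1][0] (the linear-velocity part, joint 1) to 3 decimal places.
axis z_0 = ẑ; lever o_n−o_0 = (-1.0000,3.0000,5.4641)
cross product → J_v[:, 0] = (-3.0000,-1.0000,0.0000)
J_ω[:, 0] = z_0
entry J[1][0] = -1.0000

-1.000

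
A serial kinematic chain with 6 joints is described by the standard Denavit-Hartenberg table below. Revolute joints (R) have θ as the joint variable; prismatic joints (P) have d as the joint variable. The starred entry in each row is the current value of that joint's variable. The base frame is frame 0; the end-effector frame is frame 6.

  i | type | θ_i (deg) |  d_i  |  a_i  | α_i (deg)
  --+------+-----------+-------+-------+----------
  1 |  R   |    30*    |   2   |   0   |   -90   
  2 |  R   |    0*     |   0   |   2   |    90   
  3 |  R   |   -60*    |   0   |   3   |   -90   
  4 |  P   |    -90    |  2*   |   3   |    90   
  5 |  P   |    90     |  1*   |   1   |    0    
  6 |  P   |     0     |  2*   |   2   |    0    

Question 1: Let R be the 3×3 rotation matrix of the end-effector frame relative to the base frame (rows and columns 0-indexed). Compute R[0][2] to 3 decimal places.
-0.866

End-effector z-axis (col 2 of R) = (-0.8660,0.5000,0.0000)
R[0][2] = -0.8660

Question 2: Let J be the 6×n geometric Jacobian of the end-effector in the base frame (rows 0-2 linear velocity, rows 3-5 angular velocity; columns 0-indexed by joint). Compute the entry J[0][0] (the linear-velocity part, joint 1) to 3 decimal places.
axis z_0 = ẑ; lever o_n−o_0 = (4.2321,5.3301,5.0000)
cross product → J_v[:, 0] = (-5.3301,4.2321,0.0000)
J_ω[:, 0] = z_0
entry J[0][0] = -5.3301

-5.330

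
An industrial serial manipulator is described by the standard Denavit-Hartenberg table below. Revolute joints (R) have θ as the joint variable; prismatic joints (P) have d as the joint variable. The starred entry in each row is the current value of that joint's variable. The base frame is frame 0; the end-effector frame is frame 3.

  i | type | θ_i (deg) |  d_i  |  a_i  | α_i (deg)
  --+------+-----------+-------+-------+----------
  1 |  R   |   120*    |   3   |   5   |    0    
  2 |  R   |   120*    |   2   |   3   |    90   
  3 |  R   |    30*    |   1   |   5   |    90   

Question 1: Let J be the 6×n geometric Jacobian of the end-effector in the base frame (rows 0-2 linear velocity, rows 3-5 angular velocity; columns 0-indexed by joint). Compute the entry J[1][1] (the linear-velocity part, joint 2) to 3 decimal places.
-4.531

axis z_1 = (0.0000,0.0000,1.0000); lever o_n−o_1 = (-4.5311,-5.8481,4.5000)
cross product → J_v[:, 1] = (5.8481,-4.5311,0.0000)
J_ω[:, 1] = z_1
entry J[1][1] = -4.5311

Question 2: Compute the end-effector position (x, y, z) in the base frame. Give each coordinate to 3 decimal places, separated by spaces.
after link 1: o_1 = (-2.5000, 4.3301, 3.0000)
after link 2: o_2 = (-4.0000, 1.7321, 5.0000)
after link 3: o_3 = (-7.0311, -1.5179, 7.5000)

-7.031 -1.518 7.500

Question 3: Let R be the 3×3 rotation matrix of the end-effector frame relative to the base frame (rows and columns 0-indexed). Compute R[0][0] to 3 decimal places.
End-effector x-axis (col 0 of R) = (-0.4330,-0.7500,0.5000)
R[0][0] = -0.4330

-0.433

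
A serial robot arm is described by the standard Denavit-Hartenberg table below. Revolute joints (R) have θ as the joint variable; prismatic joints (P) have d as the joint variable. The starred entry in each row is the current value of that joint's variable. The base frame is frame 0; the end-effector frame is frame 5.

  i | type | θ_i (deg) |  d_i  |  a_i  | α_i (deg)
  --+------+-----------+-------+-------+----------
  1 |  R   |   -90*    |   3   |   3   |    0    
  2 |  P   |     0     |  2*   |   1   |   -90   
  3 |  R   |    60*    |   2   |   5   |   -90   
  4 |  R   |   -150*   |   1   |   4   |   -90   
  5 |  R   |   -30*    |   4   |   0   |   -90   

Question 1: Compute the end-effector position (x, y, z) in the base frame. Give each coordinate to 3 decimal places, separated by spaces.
7.464 -4.902 1.438

after link 1: o_1 = (0.0000, -3.0000, 3.0000)
after link 2: o_2 = (0.0000, -4.0000, 5.0000)
after link 3: o_3 = (2.0000, -6.5000, 0.6699)
after link 4: o_4 = (4.0000, -3.9019, 3.1699)
after link 5: o_5 = (7.4641, -4.9019, 1.4378)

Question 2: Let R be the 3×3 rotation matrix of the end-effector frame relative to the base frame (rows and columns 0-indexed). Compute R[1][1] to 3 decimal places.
End-effector y-axis (col 1 of R) = (-0.8660,0.2500,0.4330)
R[1][1] = 0.2500

0.250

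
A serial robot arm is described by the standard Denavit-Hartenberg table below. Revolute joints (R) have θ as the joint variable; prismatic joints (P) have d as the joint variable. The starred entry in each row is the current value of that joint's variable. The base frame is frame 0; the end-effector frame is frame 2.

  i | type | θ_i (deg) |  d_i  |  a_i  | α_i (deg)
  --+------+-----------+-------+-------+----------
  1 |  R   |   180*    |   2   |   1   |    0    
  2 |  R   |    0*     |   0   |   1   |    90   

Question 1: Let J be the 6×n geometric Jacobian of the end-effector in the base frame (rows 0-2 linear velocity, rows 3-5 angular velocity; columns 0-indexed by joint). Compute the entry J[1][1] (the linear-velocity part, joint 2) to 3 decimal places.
axis z_1 = (0.0000,0.0000,1.0000); lever o_n−o_1 = (-1.0000,0.0000,0.0000)
cross product → J_v[:, 1] = (-0.0000,-1.0000,0.0000)
J_ω[:, 1] = z_1
entry J[1][1] = -1.0000

-1.000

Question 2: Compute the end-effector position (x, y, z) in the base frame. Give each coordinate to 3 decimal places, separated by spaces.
after link 1: o_1 = (-1.0000, 0.0000, 2.0000)
after link 2: o_2 = (-2.0000, 0.0000, 2.0000)

-2.000 0.000 2.000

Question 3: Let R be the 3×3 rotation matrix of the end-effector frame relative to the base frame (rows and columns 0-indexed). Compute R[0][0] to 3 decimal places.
End-effector x-axis (col 0 of R) = (-1.0000,0.0000,0.0000)
R[0][0] = -1.0000

-1.000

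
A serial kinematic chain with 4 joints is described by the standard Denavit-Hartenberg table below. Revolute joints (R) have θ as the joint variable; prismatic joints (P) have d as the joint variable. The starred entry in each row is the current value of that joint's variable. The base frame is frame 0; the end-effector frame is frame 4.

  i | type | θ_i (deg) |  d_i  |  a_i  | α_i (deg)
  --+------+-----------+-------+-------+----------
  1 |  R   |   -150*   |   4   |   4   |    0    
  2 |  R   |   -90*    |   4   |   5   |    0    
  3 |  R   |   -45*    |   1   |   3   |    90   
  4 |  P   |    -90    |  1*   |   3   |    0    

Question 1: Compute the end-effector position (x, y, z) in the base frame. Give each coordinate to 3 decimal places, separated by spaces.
after link 1: o_1 = (-3.4641, -2.0000, 4.0000)
after link 2: o_2 = (-5.9641, 2.3301, 8.0000)
after link 3: o_3 = (-5.1876, 5.2279, 9.0000)
after link 4: o_4 = (-4.2217, 4.9691, 6.0000)

-4.222 4.969 6.000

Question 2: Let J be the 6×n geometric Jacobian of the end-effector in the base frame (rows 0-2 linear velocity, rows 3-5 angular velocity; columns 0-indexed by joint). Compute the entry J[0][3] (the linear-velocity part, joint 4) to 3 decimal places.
0.966

prismatic axis z_3 = (0.9659,-0.2588,0.0000)
J_v[:, 3] = z_3; J_ω[:, 3] = (0,0,0)
entry J[0][3] = 0.9659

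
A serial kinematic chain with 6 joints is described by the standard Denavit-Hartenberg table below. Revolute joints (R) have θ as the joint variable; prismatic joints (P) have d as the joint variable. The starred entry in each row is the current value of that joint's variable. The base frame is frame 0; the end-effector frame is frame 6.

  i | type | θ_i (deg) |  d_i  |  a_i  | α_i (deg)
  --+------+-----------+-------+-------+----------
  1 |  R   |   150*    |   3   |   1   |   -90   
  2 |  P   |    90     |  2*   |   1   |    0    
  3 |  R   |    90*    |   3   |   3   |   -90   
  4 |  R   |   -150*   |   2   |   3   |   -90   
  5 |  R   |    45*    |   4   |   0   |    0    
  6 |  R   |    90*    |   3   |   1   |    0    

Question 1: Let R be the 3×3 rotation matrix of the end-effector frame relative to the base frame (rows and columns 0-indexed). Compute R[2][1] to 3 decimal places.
0.707

End-effector y-axis (col 1 of R) = (0.7071,0.0000,0.7071)
R[2][1] = 0.7071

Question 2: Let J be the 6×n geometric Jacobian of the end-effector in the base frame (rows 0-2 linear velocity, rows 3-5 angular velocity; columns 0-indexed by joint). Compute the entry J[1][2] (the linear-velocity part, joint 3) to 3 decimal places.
axis z_2 = (-0.5000,-0.8660,0.0000); lever o_n−o_2 = (-1.1948,-11.0981,1.2929)
cross product → J_v[:, 2] = (-1.1197,0.6464,4.5143)
J_ω[:, 2] = z_2
entry J[1][2] = 0.6464

0.646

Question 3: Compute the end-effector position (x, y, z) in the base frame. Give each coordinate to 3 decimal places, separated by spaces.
after link 1: o_1 = (-0.8660, 0.5000, 3.0000)
after link 2: o_2 = (-1.8660, -1.2321, 2.0000)
after link 3: o_3 = (-0.7679, -5.3301, 2.0000)
after link 4: o_4 = (-3.7679, -5.3301, 4.0000)
after link 5: o_5 = (-3.7679, -9.3301, 4.0000)
after link 6: o_6 = (-3.0608, -12.3301, 3.2929)

-3.061 -12.330 3.293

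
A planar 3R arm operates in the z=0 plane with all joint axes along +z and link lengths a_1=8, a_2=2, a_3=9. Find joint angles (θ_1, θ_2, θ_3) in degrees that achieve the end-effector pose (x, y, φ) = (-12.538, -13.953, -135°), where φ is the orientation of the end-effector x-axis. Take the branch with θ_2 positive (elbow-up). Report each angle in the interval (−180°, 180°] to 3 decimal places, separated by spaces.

-134.997 30.002 -30.005

wrist centre = target − a_3·(cos φ, sin φ) = (-6.1740, -7.5890)
cos θ_2 = (95.7123−8²−2²)/(2·8·2) = 0.8660; θ_2 = 30.0019° (elbow-up)
β = atan2(-7.5890,-6.1740) = -129.1300°; ψ = atan2(1.0001,9.7320) = 5.8671°
θ_1 = β − ψ = -134.9971°
θ_3 = φ − θ_1 − θ_2 = -30.0049° (wrapped to (-180°,180°])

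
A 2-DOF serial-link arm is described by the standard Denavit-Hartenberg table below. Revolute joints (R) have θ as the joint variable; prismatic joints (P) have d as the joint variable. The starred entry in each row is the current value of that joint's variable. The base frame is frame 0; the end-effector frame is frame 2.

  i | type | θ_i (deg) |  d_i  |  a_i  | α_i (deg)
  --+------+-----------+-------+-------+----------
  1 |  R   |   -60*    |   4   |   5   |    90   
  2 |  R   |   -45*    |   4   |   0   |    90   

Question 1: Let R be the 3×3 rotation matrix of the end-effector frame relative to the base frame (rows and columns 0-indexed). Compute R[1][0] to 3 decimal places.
-0.612

End-effector x-axis (col 0 of R) = (0.3536,-0.6124,-0.7071)
R[1][0] = -0.6124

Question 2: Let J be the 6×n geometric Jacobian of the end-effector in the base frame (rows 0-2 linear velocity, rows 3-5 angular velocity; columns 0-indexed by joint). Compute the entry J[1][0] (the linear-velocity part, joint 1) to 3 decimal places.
axis z_0 = ẑ; lever o_n−o_0 = (-0.9641,-6.3301,4.0000)
cross product → J_v[:, 0] = (6.3301,-0.9641,0.0000)
J_ω[:, 0] = z_0
entry J[1][0] = -0.9641

-0.964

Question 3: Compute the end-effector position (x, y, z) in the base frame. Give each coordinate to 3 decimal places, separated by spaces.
after link 1: o_1 = (2.5000, -4.3301, 4.0000)
after link 2: o_2 = (-0.9641, -6.3301, 4.0000)

-0.964 -6.330 4.000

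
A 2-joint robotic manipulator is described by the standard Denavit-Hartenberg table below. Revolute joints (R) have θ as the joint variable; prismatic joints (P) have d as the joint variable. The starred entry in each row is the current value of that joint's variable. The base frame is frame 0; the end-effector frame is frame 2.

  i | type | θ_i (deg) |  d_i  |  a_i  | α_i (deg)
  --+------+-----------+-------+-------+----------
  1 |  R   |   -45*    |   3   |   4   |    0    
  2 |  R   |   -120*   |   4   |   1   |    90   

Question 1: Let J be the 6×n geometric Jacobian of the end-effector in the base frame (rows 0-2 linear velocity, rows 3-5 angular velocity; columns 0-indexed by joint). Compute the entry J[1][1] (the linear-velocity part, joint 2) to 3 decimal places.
-0.966

axis z_1 = (0.0000,0.0000,1.0000); lever o_n−o_1 = (-0.9659,-0.2588,4.0000)
cross product → J_v[:, 1] = (0.2588,-0.9659,0.0000)
J_ω[:, 1] = z_1
entry J[1][1] = -0.9659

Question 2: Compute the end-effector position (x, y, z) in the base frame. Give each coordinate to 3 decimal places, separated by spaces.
after link 1: o_1 = (2.8284, -2.8284, 3.0000)
after link 2: o_2 = (1.8625, -3.0872, 7.0000)

1.863 -3.087 7.000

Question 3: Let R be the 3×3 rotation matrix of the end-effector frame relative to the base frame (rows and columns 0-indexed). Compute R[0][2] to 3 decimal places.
End-effector z-axis (col 2 of R) = (-0.2588,0.9659,0.0000)
R[0][2] = -0.2588

-0.259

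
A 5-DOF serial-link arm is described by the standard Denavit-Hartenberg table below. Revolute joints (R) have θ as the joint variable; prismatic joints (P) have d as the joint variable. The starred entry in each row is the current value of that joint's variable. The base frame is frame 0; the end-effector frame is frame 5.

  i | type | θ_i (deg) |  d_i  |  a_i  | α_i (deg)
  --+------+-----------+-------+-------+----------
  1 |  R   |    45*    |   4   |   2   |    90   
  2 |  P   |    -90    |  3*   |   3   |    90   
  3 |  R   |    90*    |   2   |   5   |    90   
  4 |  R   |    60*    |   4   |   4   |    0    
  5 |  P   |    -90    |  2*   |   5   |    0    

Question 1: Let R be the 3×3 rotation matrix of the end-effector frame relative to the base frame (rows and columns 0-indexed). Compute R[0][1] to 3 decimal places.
End-effector y-axis (col 1 of R) = (-0.2588,-0.9659,0.0000)
R[0][1] = -0.2588

-0.259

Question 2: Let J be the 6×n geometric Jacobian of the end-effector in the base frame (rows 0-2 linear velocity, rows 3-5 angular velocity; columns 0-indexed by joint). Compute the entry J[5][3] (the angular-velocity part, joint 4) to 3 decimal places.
axis z_3 = (0.0000,0.0000,-1.0000); lever o_n−o_3 = (3.7944,-5.1578,-6.0000)
cross product → J_v[:, 3] = (-5.1578,-3.7944,-0.0000)
J_ω[:, 3] = z_3
entry J[5][3] = -1.0000

-1.000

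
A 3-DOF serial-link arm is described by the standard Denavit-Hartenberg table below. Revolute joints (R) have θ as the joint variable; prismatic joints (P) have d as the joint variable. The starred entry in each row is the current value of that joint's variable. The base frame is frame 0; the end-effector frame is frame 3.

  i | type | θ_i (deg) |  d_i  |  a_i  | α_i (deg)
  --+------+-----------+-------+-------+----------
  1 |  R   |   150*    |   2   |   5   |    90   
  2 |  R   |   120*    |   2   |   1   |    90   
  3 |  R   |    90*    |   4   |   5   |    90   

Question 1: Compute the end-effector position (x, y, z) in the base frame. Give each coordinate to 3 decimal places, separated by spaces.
after link 1: o_1 = (-4.3301, 2.5000, 2.0000)
after link 2: o_2 = (-2.8971, 3.9821, 2.8660)
after link 3: o_3 = (-3.3971, 10.0442, 4.8660)

-3.397 10.044 4.866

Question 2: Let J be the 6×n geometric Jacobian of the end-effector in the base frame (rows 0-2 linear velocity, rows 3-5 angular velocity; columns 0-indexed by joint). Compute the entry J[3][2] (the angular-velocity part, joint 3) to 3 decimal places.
axis z_2 = (-0.7500,0.4330,0.5000); lever o_n−o_2 = (-0.5000,6.0622,2.0000)
cross product → J_v[:, 2] = (-2.1651,1.2500,-4.3301)
J_ω[:, 2] = z_2
entry J[3][2] = -0.7500

-0.750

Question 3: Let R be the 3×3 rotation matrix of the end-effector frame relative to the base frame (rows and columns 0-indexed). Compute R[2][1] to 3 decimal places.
0.500

End-effector y-axis (col 1 of R) = (-0.7500,0.4330,0.5000)
R[2][1] = 0.5000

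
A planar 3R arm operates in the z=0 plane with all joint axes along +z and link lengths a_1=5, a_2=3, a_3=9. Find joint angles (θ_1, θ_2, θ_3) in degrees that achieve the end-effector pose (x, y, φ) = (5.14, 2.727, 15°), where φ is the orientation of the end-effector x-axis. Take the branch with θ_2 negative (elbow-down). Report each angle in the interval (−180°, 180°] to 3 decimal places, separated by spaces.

wrist centre = target − a_3·(cos φ, sin φ) = (-3.5533, 0.3976)
cos θ_2 = (12.7843−5²−3²)/(2·5·3) = -0.7072; θ_2 = -135.0068° (elbow-down)
β = atan2(0.3976,-3.5533) = 173.6150°; ψ = atan2(-2.1211,2.8784) = -36.3859°
θ_1 = β − ψ = 210.0009°
θ_3 = φ − θ_1 − θ_2 = -59.9941° (wrapped to (-180°,180°])

-149.999 -135.007 -59.994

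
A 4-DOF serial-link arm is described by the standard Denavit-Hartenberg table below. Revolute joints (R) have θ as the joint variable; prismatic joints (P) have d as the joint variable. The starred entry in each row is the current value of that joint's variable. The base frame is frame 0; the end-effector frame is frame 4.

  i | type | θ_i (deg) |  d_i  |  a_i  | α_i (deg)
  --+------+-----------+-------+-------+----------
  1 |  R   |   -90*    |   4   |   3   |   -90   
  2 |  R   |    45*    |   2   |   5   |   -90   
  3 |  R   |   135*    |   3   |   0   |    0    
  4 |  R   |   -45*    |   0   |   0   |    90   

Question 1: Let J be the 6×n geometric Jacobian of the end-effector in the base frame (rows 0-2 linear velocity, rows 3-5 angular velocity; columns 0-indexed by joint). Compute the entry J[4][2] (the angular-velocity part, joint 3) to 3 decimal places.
0.707

axis z_2 = (0.0000,0.7071,-0.7071); lever o_n−o_2 = (0.0000,2.1213,-2.1213)
cross product → J_v[:, 2] = (-0.0000,0.0000,0.0000)
J_ω[:, 2] = z_2
entry J[4][2] = 0.7071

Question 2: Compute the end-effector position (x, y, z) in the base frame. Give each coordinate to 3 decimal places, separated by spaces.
2.000 -4.414 -1.657

after link 1: o_1 = (0.0000, -3.0000, 4.0000)
after link 2: o_2 = (2.0000, -6.5355, 0.4645)
after link 3: o_3 = (2.0000, -4.4142, -1.6569)
after link 4: o_4 = (2.0000, -4.4142, -1.6569)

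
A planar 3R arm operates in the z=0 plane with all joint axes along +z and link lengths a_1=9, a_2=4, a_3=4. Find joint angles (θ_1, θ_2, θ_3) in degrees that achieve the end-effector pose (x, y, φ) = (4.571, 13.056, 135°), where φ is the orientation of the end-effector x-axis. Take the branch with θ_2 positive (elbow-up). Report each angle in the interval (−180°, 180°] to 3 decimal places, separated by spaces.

wrist centre = target − a_3·(cos φ, sin φ) = (7.3994, 10.2276)
cos θ_2 = (159.3548−9²−4²)/(2·9·4) = 0.8660; θ_2 = 29.9985° (elbow-up)
β = atan2(10.2276,7.3994) = 54.1151°; ψ = atan2(1.9999,12.4642) = 9.1156°
θ_1 = β − ψ = 44.9995°
θ_3 = φ − θ_1 − θ_2 = 60.0020° (wrapped to (-180°,180°])

45.000 29.999 60.002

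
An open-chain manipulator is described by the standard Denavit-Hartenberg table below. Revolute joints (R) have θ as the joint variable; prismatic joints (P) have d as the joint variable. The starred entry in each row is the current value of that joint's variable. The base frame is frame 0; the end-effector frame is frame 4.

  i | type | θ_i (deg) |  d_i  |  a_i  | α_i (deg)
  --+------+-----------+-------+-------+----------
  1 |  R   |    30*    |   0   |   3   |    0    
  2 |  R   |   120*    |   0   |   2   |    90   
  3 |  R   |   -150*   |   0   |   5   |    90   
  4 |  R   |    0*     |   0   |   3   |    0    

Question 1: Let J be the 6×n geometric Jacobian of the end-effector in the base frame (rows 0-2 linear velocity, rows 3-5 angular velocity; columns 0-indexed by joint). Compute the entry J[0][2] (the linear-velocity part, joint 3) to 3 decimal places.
-3.464

axis z_2 = (0.5000,0.8660,0.0000); lever o_n−o_2 = (6.0000,-3.4641,-4.0000)
cross product → J_v[:, 2] = (-3.4641,2.0000,-6.9282)
J_ω[:, 2] = z_2
entry J[0][2] = -3.4641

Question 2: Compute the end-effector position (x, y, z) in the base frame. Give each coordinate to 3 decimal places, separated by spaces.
6.866 -0.964 -4.000

after link 1: o_1 = (2.5981, 1.5000, 0.0000)
after link 2: o_2 = (0.8660, 2.5000, 0.0000)
after link 3: o_3 = (4.6160, 0.3349, -2.5000)
after link 4: o_4 = (6.8660, -0.9641, -4.0000)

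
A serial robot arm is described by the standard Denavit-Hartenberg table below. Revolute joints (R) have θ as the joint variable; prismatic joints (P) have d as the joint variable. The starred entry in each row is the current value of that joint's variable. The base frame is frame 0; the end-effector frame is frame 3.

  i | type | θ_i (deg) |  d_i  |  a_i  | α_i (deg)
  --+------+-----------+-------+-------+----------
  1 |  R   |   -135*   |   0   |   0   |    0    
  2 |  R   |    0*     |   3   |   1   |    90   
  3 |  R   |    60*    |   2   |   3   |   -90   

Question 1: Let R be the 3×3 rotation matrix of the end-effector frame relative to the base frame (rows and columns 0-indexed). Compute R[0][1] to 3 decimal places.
End-effector y-axis (col 1 of R) = (0.7071,-0.7071,-0.0000)
R[0][1] = 0.7071

0.707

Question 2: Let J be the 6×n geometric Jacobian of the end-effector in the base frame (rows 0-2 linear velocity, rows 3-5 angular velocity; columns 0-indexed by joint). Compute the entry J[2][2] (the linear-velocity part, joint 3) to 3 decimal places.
axis z_2 = (-0.7071,0.7071,0.0000); lever o_n−o_2 = (-2.4749,0.3536,2.5981)
cross product → J_v[:, 2] = (1.8371,1.8371,1.5000)
J_ω[:, 2] = z_2
entry J[2][2] = 1.5000

1.500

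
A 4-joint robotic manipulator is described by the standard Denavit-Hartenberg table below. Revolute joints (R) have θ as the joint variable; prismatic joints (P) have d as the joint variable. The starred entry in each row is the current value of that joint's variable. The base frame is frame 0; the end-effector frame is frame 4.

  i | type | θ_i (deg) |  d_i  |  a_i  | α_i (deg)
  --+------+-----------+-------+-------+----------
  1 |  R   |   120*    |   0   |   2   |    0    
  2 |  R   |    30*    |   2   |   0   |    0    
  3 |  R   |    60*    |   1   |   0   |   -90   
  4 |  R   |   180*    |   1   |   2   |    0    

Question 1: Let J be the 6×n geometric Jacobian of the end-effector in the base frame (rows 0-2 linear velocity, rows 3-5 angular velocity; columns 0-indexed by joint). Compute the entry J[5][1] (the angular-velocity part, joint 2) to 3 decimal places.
axis z_1 = (0.0000,0.0000,1.0000); lever o_n−o_1 = (2.2321,0.1340,3.0000)
cross product → J_v[:, 1] = (-0.1340,2.2321,0.0000)
J_ω[:, 1] = z_1
entry J[5][1] = 1.0000

1.000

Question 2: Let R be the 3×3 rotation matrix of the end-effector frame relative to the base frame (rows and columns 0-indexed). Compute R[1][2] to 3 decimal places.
End-effector z-axis (col 2 of R) = (0.5000,-0.8660,0.0000)
R[1][2] = -0.8660

-0.866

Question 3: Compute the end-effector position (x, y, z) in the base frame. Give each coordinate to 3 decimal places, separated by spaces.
after link 1: o_1 = (-1.0000, 1.7321, 0.0000)
after link 2: o_2 = (-1.0000, 1.7321, 2.0000)
after link 3: o_3 = (-1.0000, 1.7321, 3.0000)
after link 4: o_4 = (1.2321, 1.8660, 3.0000)

1.232 1.866 3.000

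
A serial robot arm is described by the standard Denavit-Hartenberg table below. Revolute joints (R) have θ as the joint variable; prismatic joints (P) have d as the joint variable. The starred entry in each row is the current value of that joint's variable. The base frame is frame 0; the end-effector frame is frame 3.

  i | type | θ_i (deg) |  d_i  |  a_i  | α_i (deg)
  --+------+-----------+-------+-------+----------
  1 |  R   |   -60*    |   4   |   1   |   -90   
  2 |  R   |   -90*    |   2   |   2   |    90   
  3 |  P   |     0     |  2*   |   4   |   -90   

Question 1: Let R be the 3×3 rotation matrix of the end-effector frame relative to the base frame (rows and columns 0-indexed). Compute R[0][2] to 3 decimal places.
0.866

End-effector z-axis (col 2 of R) = (0.8660,0.5000,0.0000)
R[0][2] = 0.8660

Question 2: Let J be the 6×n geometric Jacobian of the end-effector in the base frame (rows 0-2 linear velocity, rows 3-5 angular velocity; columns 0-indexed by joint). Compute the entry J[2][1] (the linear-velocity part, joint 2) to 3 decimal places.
2.000

axis z_1 = (0.8660,0.5000,0.0000); lever o_n−o_1 = (0.7321,2.7321,6.0000)
cross product → J_v[:, 1] = (3.0000,-5.1962,2.0000)
J_ω[:, 1] = z_1
entry J[2][1] = 2.0000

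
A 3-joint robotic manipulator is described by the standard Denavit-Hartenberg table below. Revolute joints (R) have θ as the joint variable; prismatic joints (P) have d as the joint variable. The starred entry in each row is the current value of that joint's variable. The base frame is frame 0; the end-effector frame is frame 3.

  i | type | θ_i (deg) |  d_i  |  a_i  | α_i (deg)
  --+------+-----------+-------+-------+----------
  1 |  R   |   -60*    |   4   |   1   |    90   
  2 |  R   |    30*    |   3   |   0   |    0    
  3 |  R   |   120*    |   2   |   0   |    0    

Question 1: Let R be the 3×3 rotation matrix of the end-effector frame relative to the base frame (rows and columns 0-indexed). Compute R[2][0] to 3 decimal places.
0.500

End-effector x-axis (col 0 of R) = (-0.4330,0.7500,0.5000)
R[2][0] = 0.5000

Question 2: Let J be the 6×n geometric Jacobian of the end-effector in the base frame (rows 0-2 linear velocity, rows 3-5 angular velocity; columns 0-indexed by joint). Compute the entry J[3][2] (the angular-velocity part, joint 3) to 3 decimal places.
-0.866

axis z_2 = (-0.8660,-0.5000,0.0000); lever o_n−o_2 = (-1.7321,-1.0000,0.0000)
cross product → J_v[:, 2] = (0.0000,-0.0000,-0.0000)
J_ω[:, 2] = z_2
entry J[3][2] = -0.8660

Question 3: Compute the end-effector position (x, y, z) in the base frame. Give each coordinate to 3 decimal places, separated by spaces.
after link 1: o_1 = (0.5000, -0.8660, 4.0000)
after link 2: o_2 = (-2.0981, -2.3660, 4.0000)
after link 3: o_3 = (-3.8301, -3.3660, 4.0000)

-3.830 -3.366 4.000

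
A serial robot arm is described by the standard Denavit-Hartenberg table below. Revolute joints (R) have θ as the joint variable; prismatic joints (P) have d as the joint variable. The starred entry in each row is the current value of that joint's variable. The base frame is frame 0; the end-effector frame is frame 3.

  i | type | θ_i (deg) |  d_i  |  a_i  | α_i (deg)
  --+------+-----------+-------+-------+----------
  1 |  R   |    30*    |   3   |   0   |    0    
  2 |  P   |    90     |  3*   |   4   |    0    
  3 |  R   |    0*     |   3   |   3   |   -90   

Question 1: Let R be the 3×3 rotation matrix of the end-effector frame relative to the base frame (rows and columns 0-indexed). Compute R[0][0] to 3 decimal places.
End-effector x-axis (col 0 of R) = (-0.5000,0.8660,0.0000)
R[0][0] = -0.5000

-0.500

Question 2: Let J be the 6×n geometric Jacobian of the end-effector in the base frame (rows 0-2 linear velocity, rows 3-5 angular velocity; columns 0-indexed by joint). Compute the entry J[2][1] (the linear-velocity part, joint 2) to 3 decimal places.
prismatic axis z_1 = (0.0000,0.0000,1.0000)
J_v[:, 1] = z_1; J_ω[:, 1] = (0,0,0)
entry J[2][1] = 1.0000

1.000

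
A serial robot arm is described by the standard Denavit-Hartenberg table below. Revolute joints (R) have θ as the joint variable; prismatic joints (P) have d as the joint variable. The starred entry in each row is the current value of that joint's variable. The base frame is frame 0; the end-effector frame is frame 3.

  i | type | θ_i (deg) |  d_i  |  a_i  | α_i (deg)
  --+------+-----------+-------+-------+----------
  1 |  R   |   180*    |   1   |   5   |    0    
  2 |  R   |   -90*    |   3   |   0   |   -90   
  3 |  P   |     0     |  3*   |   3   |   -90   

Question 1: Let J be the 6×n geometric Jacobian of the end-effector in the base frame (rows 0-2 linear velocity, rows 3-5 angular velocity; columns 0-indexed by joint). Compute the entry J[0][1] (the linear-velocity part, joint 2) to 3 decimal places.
-3.000

axis z_1 = (0.0000,0.0000,1.0000); lever o_n−o_1 = (-3.0000,3.0000,3.0000)
cross product → J_v[:, 1] = (-3.0000,-3.0000,0.0000)
J_ω[:, 1] = z_1
entry J[0][1] = -3.0000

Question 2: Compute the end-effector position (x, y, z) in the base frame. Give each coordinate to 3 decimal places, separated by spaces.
after link 1: o_1 = (-5.0000, 0.0000, 1.0000)
after link 2: o_2 = (-5.0000, 0.0000, 4.0000)
after link 3: o_3 = (-8.0000, 3.0000, 4.0000)

-8.000 3.000 4.000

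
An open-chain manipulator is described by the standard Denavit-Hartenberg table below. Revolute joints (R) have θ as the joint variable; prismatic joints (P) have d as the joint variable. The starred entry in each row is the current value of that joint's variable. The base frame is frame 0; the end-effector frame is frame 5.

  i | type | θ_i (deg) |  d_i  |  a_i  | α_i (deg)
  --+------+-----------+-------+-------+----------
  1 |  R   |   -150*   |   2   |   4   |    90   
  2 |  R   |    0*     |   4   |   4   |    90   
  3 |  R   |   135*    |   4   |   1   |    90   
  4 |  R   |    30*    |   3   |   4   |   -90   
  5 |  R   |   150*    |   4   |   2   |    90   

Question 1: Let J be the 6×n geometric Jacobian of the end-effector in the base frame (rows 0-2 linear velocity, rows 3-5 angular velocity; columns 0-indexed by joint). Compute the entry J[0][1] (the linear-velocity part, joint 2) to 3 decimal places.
-7.446

axis z_1 = (-0.5000,0.8660,0.0000); lever o_n−o_1 = (-7.1464,2.9130,-8.5981)
cross product → J_v[:, 1] = (-7.4462,-4.2990,4.7325)
J_ω[:, 1] = z_1
entry J[0][1] = -7.4462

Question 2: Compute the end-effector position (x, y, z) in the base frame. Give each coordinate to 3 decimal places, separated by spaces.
-10.611 0.913 -6.598

after link 1: o_1 = (-3.4641, -2.0000, 2.0000)
after link 2: o_2 = (-8.9282, -0.5359, 2.0000)
after link 3: o_3 = (-8.6694, 0.4300, -2.0000)
after link 4: o_4 = (-10.6706, 4.5525, -4.0000)
after link 5: o_5 = (-10.6105, 0.9130, -6.5981)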